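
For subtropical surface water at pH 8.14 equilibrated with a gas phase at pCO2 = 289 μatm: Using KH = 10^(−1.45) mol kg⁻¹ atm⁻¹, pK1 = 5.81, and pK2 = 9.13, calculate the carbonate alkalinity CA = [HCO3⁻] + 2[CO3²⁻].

CA = 2.64 mmol/kg

[CO2*] = KH · pCO2 = 10^(−1.45) × 289×10^-6 = 1.025×10^-5 mol/kg
α₀ = 1/(1 + K1/[H⁺] + K1K2/[H⁺]²) = 1/(1 + 10^+2.33 + 10^+1.34) = 0.004225
DIC = [CO2*]/α₀ = 1.025×10^-5 / 0.004225 = 2.427 mmol/kg
CA = (α₁ + 2α₂)·DIC = (0.9033 + 2×0.09244) × 2.427 = 2.64 mmol/kg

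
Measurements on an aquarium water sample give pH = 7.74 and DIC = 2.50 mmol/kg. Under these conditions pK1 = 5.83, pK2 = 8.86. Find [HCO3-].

[HCO3⁻] = 2.30 mmol/kg

α₁ = 1 / (1 + [H⁺]/K1 + K2/[H⁺]) = 1 / (1 + 10^-1.91 + 10^-1.12)
   = 1 / (1 + 0.012303 + 0.075858) = 1/1.0882 = 0.9190
[HCO3⁻] = α₁ × DIC = 0.9190 × 2.50 = 2.30 mmol/kg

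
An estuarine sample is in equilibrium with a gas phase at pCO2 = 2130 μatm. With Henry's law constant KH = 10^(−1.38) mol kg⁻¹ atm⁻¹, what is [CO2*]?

[CO2*] = 88.8 μmol/kg

KH = 10^(−1.38) = 4.169×10^-2 mol kg⁻¹ atm⁻¹
[CO2*] = KH · pCO2 = 4.169×10^-2 × 2130×10^-6 atm = 8.88×10^-5 mol/kg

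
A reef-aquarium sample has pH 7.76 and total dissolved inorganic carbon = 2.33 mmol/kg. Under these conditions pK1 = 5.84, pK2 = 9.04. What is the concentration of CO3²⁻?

[CO3²⁻] = 0.115 mmol/kg

α₂ = 1 / (1 + [H⁺]/K2 + [H⁺]²/(K1K2)) = 1 / (1 + 10^+1.28 + 10^-0.64)
   = 1 / (1 + 19.055 + 0.22909) = 1/20.284 = 0.04930
[CO3²⁻] = α₂ × DIC = 0.04930 × 2.33 = 0.115 mmol/kg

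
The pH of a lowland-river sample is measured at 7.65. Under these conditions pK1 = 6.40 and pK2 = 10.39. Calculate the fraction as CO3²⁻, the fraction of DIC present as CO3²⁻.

α₂ = 0.00172

α₂ = 1 / (1 + [H⁺]/K2 + [H⁺]²/(K1K2)) = 1 / (1 + 10^+2.74 + 10^+1.49)
   = 1 / (1 + 549.54 + 30.903) = 1/581.44 = 0.001720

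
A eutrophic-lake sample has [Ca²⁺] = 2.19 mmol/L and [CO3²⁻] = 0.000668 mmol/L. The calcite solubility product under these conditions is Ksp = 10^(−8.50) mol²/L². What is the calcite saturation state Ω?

Ksp = 10^(−8.50) = 3.162×10^-9
Ω = [Ca²⁺][CO3²⁻]/Ksp = (2.19×10^-3)(0.000668×10^-3) / 3.162×10^-9 = 0.463

Ω = 0.463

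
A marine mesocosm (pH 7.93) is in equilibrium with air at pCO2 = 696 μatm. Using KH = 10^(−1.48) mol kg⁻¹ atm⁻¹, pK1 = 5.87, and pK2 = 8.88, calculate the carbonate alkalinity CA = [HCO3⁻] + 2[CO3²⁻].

[CO2*] = KH · pCO2 = 10^(−1.48) × 696×10^-6 = 2.305×10^-5 mol/kg
α₀ = 1/(1 + K1/[H⁺] + K1K2/[H⁺]²) = 1/(1 + 10^+2.06 + 10^+1.11) = 0.007770
DIC = [CO2*]/α₀ = 2.305×10^-5 / 0.007770 = 2.966 mmol/kg
CA = (α₁ + 2α₂)·DIC = (0.8921 + 2×0.1001) × 2.966 = 3.24 mmol/kg

CA = 3.24 mmol/kg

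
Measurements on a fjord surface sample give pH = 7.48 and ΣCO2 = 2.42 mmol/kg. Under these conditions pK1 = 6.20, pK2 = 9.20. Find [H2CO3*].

α₀ = 1 / (1 + K1/[H⁺] + K1K2/[H⁺]²) = 1 / (1 + 10^+1.28 + 10^-0.44)
   = 1 / (1 + 19.055 + 0.36308) = 1/20.418 = 0.04898
[CO2*] = α₀ × DIC = 0.04898 × 2.42 = 0.119 mmol/kg

[CO2*] = 0.119 mmol/kg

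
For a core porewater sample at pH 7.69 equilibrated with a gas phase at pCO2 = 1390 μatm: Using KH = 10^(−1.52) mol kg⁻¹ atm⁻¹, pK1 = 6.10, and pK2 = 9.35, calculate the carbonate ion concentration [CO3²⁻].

[CO3²⁻] = 0.0357 mmol/kg

[CO2*] = KH · pCO2 = 10^(−1.52) × 1390×10^-6 = 4.198×10^-5 mol/kg
α₀ = 1/(1 + K1/[H⁺] + K1K2/[H⁺]²) = 1/(1 + 10^+1.59 + 10^-0.07) = 0.02454
DIC = [CO2*]/α₀ = 4.198×10^-5 / 0.02454 = 1.711 mmol/kg
[CO3²⁻] = α₂·DIC; α₂ = 0.02088, so [CO3²⁻] = 0.02088 × 1.711 = 0.0357 mmol/kg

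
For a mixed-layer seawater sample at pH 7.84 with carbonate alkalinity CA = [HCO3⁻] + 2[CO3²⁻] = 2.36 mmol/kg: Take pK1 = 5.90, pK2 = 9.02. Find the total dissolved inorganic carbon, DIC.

DIC = 2.25 mmol/kg

CA = [HCO3⁻] + 2[CO3²⁻] = (α₁ + 2α₂)·DIC
At pH 7.84: [H⁺]/K1 = 10^-1.94 = 0.011482, K2/[H⁺] = 10^-1.18 = 0.066069
α₁ = 1/(1 + 0.011482 + 0.066069) = 1/1.0776 = 0.9280; α₂ = α₁·K2/[H⁺] = 0.06131
α₁ + 2α₂ = 1.0507
DIC = CA / (α₁ + 2α₂) = 2.36 / 1.0507 = 2.25 mmol/kg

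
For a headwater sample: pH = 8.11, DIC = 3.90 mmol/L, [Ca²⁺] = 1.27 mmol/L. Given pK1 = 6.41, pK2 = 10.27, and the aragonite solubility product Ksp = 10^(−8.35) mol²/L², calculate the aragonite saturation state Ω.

Ω = 7.47

α₂ = 1 / (1 + [H⁺]/K2 + [H⁺]²/(K1K2)) = 1 / (1 + 10^+2.16 + 10^+0.46)
   = 1 / (1 + 144.54 + 2.8840) = 1/148.43 = 0.006737
[CO3²⁻] = α₂ × DIC = 0.006737 × 3.90 = 0.02628 mmol/L
Ksp = 10^(−8.35) = 4.467×10^-9
Ω = [Ca²⁺][CO3²⁻]/Ksp = (1.27×10^-3)(2.628×10^-5) / 4.467×10^-9 = 7.47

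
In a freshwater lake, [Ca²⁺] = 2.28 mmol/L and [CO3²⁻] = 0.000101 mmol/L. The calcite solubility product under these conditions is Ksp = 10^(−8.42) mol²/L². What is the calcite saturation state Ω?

Ω = 0.0606

Ksp = 10^(−8.42) = 3.802×10^-9
Ω = [Ca²⁺][CO3²⁻]/Ksp = (2.28×10^-3)(0.000101×10^-3) / 3.802×10^-9 = 0.0606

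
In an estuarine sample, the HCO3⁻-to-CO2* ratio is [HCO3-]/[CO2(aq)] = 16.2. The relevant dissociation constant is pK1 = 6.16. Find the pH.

pH = 7.37

From K1 = [H⁺][HCO3-]/[CO2(aq)]:  pH = pK1 + log₁₀([HCO3-]/[CO2(aq)])
log₁₀(16.2) = +1.210
pH = 6.16 + (+1.210) = 7.37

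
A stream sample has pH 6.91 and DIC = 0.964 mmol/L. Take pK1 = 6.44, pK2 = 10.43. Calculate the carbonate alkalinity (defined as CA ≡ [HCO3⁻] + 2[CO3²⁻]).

CA = [HCO3⁻] + 2[CO3²⁻] = (α₁ + 2α₂)·DIC
At pH 6.91: [H⁺]/K1 = 10^-0.47 = 0.33884, K2/[H⁺] = 10^-3.52 = 0.00030200
α₁ = 1/(1 + 0.33884 + 0.00030200) = 1/1.3391 = 0.7467; α₂ = α₁·K2/[H⁺] = 0.0002255
α₁ + 2α₂ = 0.7472
CA = 0.7472 × 0.964 = 0.720 mmol/L

CA = 0.720 mmol/L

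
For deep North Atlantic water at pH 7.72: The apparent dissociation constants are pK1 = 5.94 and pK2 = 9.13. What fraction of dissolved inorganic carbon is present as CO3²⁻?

α₂ = 0.0369

α₂ = 1 / (1 + [H⁺]/K2 + [H⁺]²/(K1K2)) = 1 / (1 + 10^+1.41 + 10^-0.37)
   = 1 / (1 + 25.704 + 0.42658) = 1/27.131 = 0.03686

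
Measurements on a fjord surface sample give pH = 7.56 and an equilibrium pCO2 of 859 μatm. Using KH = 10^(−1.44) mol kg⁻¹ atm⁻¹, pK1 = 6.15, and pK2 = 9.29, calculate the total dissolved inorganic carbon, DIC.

DIC = 0.848 mmol/kg

[CO2*] = KH · pCO2 = 10^(−1.44) × 859×10^-6 = 3.119×10^-5 mol/kg
α₀ = 1/(1 + K1/[H⁺] + K1K2/[H⁺]²) = 1/(1 + 10^+1.41 + 10^-0.32) = 0.03679
DIC = [CO2*]/α₀ = 3.119×10^-5 / 0.03679 = 0.848 mmol/kg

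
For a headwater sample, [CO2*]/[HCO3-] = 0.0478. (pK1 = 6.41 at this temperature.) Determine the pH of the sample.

From K1 = [H⁺][HCO3-]/[CO2*]:  pH = pK1 − log₁₀([CO2*]/[HCO3-])
log₁₀(0.0478) = -1.321
pH = 6.41 − (-1.321) = 7.73

pH = 7.73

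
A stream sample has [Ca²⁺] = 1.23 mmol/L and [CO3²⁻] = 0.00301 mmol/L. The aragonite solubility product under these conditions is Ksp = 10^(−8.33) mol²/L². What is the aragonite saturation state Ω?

Ksp = 10^(−8.33) = 4.677×10^-9
Ω = [Ca²⁺][CO3²⁻]/Ksp = (1.23×10^-3)(0.00301×10^-3) / 4.677×10^-9 = 0.792

Ω = 0.792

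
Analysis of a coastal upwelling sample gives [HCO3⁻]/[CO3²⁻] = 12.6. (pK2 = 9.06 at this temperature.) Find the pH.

From K2 = [H⁺][CO3²⁻]/[HCO3⁻]:  pH = pK2 − log₁₀([HCO3⁻]/[CO3²⁻])
log₁₀(12.6) = +1.100
pH = 9.06 − (+1.100) = 7.96

pH = 7.96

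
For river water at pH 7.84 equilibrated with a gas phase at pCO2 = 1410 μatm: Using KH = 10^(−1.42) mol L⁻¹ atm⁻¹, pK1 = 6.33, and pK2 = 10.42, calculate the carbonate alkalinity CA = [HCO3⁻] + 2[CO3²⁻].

CA = 1.74 mmol/L

[CO2*] = KH · pCO2 = 10^(−1.42) × 1410×10^-6 = 5.361×10^-5 mol/L
α₀ = 1/(1 + K1/[H⁺] + K1K2/[H⁺]²) = 1/(1 + 10^+1.51 + 10^-1.07) = 0.02990
DIC = [CO2*]/α₀ = 5.361×10^-5 / 0.02990 = 1.793 mmol/L
CA = (α₁ + 2α₂)·DIC = (0.9676 + 2×0.002545) × 1.793 = 1.74 mmol/L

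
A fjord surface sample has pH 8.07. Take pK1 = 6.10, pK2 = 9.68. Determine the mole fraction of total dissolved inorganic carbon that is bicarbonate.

α₁ = 1 / (1 + [H⁺]/K1 + K2/[H⁺]) = 1 / (1 + 10^-1.97 + 10^-1.61)
   = 1 / (1 + 0.010715 + 0.024547) = 1/1.0353 = 0.9659

α₁ = 0.966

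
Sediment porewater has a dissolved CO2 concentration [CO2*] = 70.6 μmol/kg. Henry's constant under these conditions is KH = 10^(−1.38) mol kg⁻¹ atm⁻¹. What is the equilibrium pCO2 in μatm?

KH = 10^(−1.38) = 4.169×10^-2 mol kg⁻¹ atm⁻¹
pCO2 = [CO2*]/KH = 70.6×10^-6 / 4.169×10^-2 = 1.69×10^-3 atm = 1690 μatm

pCO2 = 1690 μatm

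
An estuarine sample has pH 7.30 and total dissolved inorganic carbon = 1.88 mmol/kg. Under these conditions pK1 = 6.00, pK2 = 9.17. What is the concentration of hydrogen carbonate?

α₁ = 1 / (1 + [H⁺]/K1 + K2/[H⁺]) = 1 / (1 + 10^-1.30 + 10^-1.87)
   = 1 / (1 + 0.050119 + 0.013490) = 1/1.0636 = 0.9402
[HCO3⁻] = α₁ × DIC = 0.9402 × 1.88 = 1.77 mmol/kg

[HCO3⁻] = 1.77 mmol/kg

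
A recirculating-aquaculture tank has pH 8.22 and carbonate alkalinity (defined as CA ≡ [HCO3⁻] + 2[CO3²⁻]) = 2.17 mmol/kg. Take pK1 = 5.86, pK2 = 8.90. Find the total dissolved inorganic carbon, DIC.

CA = [HCO3⁻] + 2[CO3²⁻] = (α₁ + 2α₂)·DIC
At pH 8.22: [H⁺]/K1 = 10^-2.36 = 0.0043652, K2/[H⁺] = 10^-0.68 = 0.20893
α₁ = 1/(1 + 0.0043652 + 0.20893) = 1/1.2133 = 0.8242; α₂ = α₁·K2/[H⁺] = 0.1722
α₁ + 2α₂ = 1.1686
DIC = CA / (α₁ + 2α₂) = 2.17 / 1.1686 = 1.86 mmol/kg

DIC = 1.86 mmol/kg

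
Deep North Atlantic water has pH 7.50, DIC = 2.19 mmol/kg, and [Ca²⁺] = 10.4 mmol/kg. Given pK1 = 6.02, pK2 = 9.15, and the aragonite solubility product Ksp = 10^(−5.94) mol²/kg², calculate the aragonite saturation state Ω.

α₂ = 1 / (1 + [H⁺]/K2 + [H⁺]²/(K1K2)) = 1 / (1 + 10^+1.65 + 10^+0.17)
   = 1 / (1 + 44.668 + 1.4791) = 1/47.147 = 0.02121
[CO3²⁻] = α₂ × DIC = 0.02121 × 2.19 = 0.04645 mmol/kg
Ksp = 10^(−5.94) = 1.148×10^-6
Ω = [Ca²⁺][CO3²⁻]/Ksp = (10.4×10^-3)(4.645×10^-5) / 1.148×10^-6 = 0.421

Ω = 0.421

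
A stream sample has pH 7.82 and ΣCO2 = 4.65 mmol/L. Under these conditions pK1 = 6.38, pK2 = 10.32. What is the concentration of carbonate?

[CO3²⁻] = 14.1 μmol/L

α₂ = 1 / (1 + [H⁺]/K2 + [H⁺]²/(K1K2)) = 1 / (1 + 10^+2.50 + 10^+1.06)
   = 1 / (1 + 316.23 + 11.482) = 1/328.71 = 0.003042
[CO3²⁻] = α₂ × DIC = 0.003042 × 4.65 = 0.0141 mmol/L = 14.1 μmol/L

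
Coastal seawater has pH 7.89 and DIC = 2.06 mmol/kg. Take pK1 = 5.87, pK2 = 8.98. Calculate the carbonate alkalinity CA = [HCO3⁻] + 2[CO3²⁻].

CA = 2.20 mmol/kg

CA = [HCO3⁻] + 2[CO3²⁻] = (α₁ + 2α₂)·DIC
At pH 7.89: [H⁺]/K1 = 10^-2.02 = 0.0095499, K2/[H⁺] = 10^-1.09 = 0.081283
α₁ = 1/(1 + 0.0095499 + 0.081283) = 1/1.0908 = 0.9167; α₂ = α₁·K2/[H⁺] = 0.07451
α₁ + 2α₂ = 1.0658
CA = 1.0658 × 2.06 = 2.20 mmol/kg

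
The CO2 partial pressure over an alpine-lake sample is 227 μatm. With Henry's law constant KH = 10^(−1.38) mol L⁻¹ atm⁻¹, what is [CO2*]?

KH = 10^(−1.38) = 4.169×10^-2 mol L⁻¹ atm⁻¹
[CO2*] = KH · pCO2 = 4.169×10^-2 × 227×10^-6 atm = 9.46×10^-6 mol/L

[CO2*] = 9.46 μmol/L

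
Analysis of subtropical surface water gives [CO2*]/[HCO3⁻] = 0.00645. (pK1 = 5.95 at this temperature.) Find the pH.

From K1 = [H⁺][HCO3⁻]/[CO2*]:  pH = pK1 − log₁₀([CO2*]/[HCO3⁻])
log₁₀(0.00645) = -2.190
pH = 5.95 − (-2.190) = 8.14

pH = 8.14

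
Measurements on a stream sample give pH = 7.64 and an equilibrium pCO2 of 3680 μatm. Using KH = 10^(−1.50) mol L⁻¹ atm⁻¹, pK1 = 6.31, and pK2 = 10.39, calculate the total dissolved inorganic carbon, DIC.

DIC = 2.61 mmol/L

[CO2*] = KH · pCO2 = 10^(−1.50) × 3680×10^-6 = 1.164×10^-4 mol/L
α₀ = 1/(1 + K1/[H⁺] + K1K2/[H⁺]²) = 1/(1 + 10^+1.33 + 10^-1.42) = 0.04461
DIC = [CO2*]/α₀ = 1.164×10^-4 / 0.04461 = 2.61 mmol/L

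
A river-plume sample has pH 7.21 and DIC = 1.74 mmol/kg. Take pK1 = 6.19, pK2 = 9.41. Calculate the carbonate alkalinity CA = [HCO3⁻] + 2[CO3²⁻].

CA = 1.60 mmol/kg

CA = [HCO3⁻] + 2[CO3²⁻] = (α₁ + 2α₂)·DIC
At pH 7.21: [H⁺]/K1 = 10^-1.02 = 0.095499, K2/[H⁺] = 10^-2.20 = 0.0063096
α₁ = 1/(1 + 0.095499 + 0.0063096) = 1/1.1018 = 0.9076; α₂ = α₁·K2/[H⁺] = 0.005727
α₁ + 2α₂ = 0.9191
CA = 0.9191 × 1.74 = 1.60 mmol/kg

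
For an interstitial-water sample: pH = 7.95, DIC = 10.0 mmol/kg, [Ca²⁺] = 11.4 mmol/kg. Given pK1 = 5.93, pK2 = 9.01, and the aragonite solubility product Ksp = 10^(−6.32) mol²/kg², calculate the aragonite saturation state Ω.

α₂ = 1 / (1 + [H⁺]/K2 + [H⁺]²/(K1K2)) = 1 / (1 + 10^+1.06 + 10^-0.96)
   = 1 / (1 + 11.482 + 0.10965) = 1/12.591 = 0.07942
[CO3²⁻] = α₂ × DIC = 0.07942 × 10.0 = 0.7942 mmol/kg
Ksp = 10^(−6.32) = 4.786×10^-7
Ω = [Ca²⁺][CO3²⁻]/Ksp = (11.4×10^-3)(7.942×10^-4) / 4.786×10^-7 = 18.9

Ω = 18.9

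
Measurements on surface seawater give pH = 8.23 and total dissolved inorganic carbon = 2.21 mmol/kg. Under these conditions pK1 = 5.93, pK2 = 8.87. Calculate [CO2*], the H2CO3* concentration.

[CO2*] = 8.98 μmol/kg

α₀ = 1 / (1 + K1/[H⁺] + K1K2/[H⁺]²) = 1 / (1 + 10^+2.30 + 10^+1.66)
   = 1 / (1 + 199.53 + 45.709) = 1/246.24 = 0.004061
[CO2*] = α₀ × DIC = 0.004061 × 2.21 = 0.00898 mmol/kg = 8.98 μmol/kg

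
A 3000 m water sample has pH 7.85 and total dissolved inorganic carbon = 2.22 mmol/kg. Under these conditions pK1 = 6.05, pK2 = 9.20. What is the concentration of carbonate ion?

α₂ = 1 / (1 + [H⁺]/K2 + [H⁺]²/(K1K2)) = 1 / (1 + 10^+1.35 + 10^-0.45)
   = 1 / (1 + 22.387 + 0.35481) = 1/23.742 = 0.04212
[CO3²⁻] = α₂ × DIC = 0.04212 × 2.22 = 0.0935 mmol/kg

[CO3²⁻] = 0.0935 mmol/kg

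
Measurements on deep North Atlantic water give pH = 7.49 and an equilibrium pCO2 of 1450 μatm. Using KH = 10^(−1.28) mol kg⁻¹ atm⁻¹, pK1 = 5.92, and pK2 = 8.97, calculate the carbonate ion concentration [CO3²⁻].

[CO2*] = KH · pCO2 = 10^(−1.28) × 1450×10^-6 = 7.610×10^-5 mol/kg
α₀ = 1/(1 + K1/[H⁺] + K1K2/[H⁺]²) = 1/(1 + 10^+1.57 + 10^+0.09) = 0.02539
DIC = [CO2*]/α₀ = 7.610×10^-5 / 0.02539 = 2.997 mmol/kg
[CO3²⁻] = α₂·DIC; α₂ = 0.03124, so [CO3²⁻] = 0.03124 × 2.997 = 0.0936 mmol/kg

[CO3²⁻] = 0.0936 mmol/kg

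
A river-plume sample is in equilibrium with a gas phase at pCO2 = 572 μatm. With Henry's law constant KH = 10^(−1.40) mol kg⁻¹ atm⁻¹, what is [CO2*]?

[CO2*] = 22.8 μmol/kg

KH = 10^(−1.40) = 3.981×10^-2 mol kg⁻¹ atm⁻¹
[CO2*] = KH · pCO2 = 3.981×10^-2 × 572×10^-6 atm = 2.28×10^-5 mol/kg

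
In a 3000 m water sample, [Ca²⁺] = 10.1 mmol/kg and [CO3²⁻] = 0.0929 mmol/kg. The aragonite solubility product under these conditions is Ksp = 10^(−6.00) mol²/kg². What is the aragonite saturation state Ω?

Ksp = 10^(−6.00) = 1.000×10^-6
Ω = [Ca²⁺][CO3²⁻]/Ksp = (10.1×10^-3)(0.0929×10^-3) / 1.000×10^-6 = 0.938

Ω = 0.938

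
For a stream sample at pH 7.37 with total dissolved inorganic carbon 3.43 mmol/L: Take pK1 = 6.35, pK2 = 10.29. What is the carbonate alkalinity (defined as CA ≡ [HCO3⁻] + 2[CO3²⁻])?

CA = [HCO3⁻] + 2[CO3²⁻] = (α₁ + 2α₂)·DIC
At pH 7.37: [H⁺]/K1 = 10^-1.02 = 0.095499, K2/[H⁺] = 10^-2.92 = 0.0012023
α₁ = 1/(1 + 0.095499 + 0.0012023) = 1/1.0967 = 0.9118; α₂ = α₁·K2/[H⁺] = 0.001096
α₁ + 2α₂ = 0.9140
CA = 0.9140 × 3.43 = 3.14 mmol/L

CA = 3.14 mmol/L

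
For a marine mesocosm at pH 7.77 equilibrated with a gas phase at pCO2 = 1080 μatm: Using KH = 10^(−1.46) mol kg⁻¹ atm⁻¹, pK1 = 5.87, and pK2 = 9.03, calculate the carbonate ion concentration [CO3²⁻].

[CO2*] = KH · pCO2 = 10^(−1.46) × 1080×10^-6 = 3.745×10^-5 mol/kg
α₀ = 1/(1 + K1/[H⁺] + K1K2/[H⁺]²) = 1/(1 + 10^+1.90 + 10^+0.64) = 0.01179
DIC = [CO2*]/α₀ = 3.745×10^-5 / 0.01179 = 3.175 mmol/kg
[CO3²⁻] = α₂·DIC; α₂ = 0.05148, so [CO3²⁻] = 0.05148 × 3.175 = 0.163 mmol/kg

[CO3²⁻] = 0.163 mmol/kg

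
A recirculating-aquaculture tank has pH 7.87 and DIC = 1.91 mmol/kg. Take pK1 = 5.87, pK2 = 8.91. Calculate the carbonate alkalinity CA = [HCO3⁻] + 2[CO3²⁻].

CA = 2.05 mmol/kg

CA = [HCO3⁻] + 2[CO3²⁻] = (α₁ + 2α₂)·DIC
At pH 7.87: [H⁺]/K1 = 10^-2.00 = 0.010000, K2/[H⁺] = 10^-1.04 = 0.091201
α₁ = 1/(1 + 0.010000 + 0.091201) = 1/1.1012 = 0.9081; α₂ = α₁·K2/[H⁺] = 0.08282
α₁ + 2α₂ = 1.0737
CA = 1.0737 × 1.91 = 2.05 mmol/kg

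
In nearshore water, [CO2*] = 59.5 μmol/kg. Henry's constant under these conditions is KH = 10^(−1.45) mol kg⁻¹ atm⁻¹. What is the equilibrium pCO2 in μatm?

KH = 10^(−1.45) = 3.548×10^-2 mol kg⁻¹ atm⁻¹
pCO2 = [CO2*]/KH = 59.5×10^-6 / 3.548×10^-2 = 1.68×10^-3 atm = 1680 μatm

pCO2 = 1680 μatm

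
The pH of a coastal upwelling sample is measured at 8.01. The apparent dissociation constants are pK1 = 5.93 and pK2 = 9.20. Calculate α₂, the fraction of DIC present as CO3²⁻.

α₂ = 0.0602

α₂ = 1 / (1 + [H⁺]/K2 + [H⁺]²/(K1K2)) = 1 / (1 + 10^+1.19 + 10^-0.89)
   = 1 / (1 + 15.488 + 0.12882) = 1/16.617 = 0.06018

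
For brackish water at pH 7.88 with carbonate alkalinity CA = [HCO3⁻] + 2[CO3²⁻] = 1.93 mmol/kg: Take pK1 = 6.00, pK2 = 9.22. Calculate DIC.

CA = [HCO3⁻] + 2[CO3²⁻] = (α₁ + 2α₂)·DIC
At pH 7.88: [H⁺]/K1 = 10^-1.88 = 0.013183, K2/[H⁺] = 10^-1.34 = 0.045709
α₁ = 1/(1 + 0.013183 + 0.045709) = 1/1.0589 = 0.9444; α₂ = α₁·K2/[H⁺] = 0.04317
α₁ + 2α₂ = 1.0307
DIC = CA / (α₁ + 2α₂) = 1.93 / 1.0307 = 1.87 mmol/kg

DIC = 1.87 mmol/kg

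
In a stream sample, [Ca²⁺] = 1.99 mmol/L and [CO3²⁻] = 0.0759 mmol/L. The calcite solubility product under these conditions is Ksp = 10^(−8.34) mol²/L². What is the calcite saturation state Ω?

Ω = 33.0

Ksp = 10^(−8.34) = 4.571×10^-9
Ω = [Ca²⁺][CO3²⁻]/Ksp = (1.99×10^-3)(0.0759×10^-3) / 4.571×10^-9 = 33.0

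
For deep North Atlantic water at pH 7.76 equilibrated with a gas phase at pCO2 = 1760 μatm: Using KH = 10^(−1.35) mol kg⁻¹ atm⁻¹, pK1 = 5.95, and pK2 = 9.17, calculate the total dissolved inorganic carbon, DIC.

[CO2*] = KH · pCO2 = 10^(−1.35) × 1760×10^-6 = 7.862×10^-5 mol/kg
α₀ = 1/(1 + K1/[H⁺] + K1K2/[H⁺]²) = 1/(1 + 10^+1.81 + 10^+0.40) = 0.01469
DIC = [CO2*]/α₀ = 7.862×10^-5 / 0.01469 = 5.35 mmol/kg

DIC = 5.35 mmol/kg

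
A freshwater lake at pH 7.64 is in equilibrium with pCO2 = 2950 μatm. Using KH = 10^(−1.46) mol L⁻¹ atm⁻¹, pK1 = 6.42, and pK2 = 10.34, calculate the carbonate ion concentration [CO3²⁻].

[CO3²⁻] = 3.39 μmol/L

[CO2*] = KH · pCO2 = 10^(−1.46) × 2950×10^-6 = 1.023×10^-4 mol/L
α₀ = 1/(1 + K1/[H⁺] + K1K2/[H⁺]²) = 1/(1 + 10^+1.22 + 10^-1.48) = 0.05672
DIC = [CO2*]/α₀ = 1.023×10^-4 / 0.05672 = 1.803 mmol/L
[CO3²⁻] = α₂·DIC; α₂ = 0.001878, so [CO3²⁻] = 0.001878 × 1.803 = 0.00339 mmol/L = 3.39 μmol/L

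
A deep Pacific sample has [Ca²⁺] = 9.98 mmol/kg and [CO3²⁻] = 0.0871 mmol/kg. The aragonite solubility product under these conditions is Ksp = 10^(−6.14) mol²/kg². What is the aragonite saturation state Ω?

Ksp = 10^(−6.14) = 7.244×10^-7
Ω = [Ca²⁺][CO3²⁻]/Ksp = (9.98×10^-3)(0.0871×10^-3) / 7.244×10^-7 = 1.20

Ω = 1.20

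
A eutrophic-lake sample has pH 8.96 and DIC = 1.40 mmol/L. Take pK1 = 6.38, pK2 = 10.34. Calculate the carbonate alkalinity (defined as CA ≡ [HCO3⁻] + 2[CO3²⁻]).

CA = 1.45 mmol/L

CA = [HCO3⁻] + 2[CO3²⁻] = (α₁ + 2α₂)·DIC
At pH 8.96: [H⁺]/K1 = 10^-2.58 = 0.0026303, K2/[H⁺] = 10^-1.38 = 0.041687
α₁ = 1/(1 + 0.0026303 + 0.041687) = 1/1.0443 = 0.9576; α₂ = α₁·K2/[H⁺] = 0.03992
α₁ + 2α₂ = 1.0374
CA = 1.0374 × 1.40 = 1.45 mmol/L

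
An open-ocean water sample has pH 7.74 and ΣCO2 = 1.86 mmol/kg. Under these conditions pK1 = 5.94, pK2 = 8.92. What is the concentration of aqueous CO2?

α₀ = 1 / (1 + K1/[H⁺] + K1K2/[H⁺]²) = 1 / (1 + 10^+1.80 + 10^+0.62)
   = 1 / (1 + 63.096 + 4.1687) = 1/68.264 = 0.01465
[CO2*] = α₀ × DIC = 0.01465 × 1.86 = 0.0272 mmol/kg

[CO2*] = 0.0272 mmol/kg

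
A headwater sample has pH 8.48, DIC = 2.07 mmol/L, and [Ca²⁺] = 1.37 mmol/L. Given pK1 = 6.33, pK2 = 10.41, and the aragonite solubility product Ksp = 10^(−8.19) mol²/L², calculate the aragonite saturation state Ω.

α₂ = 1 / (1 + [H⁺]/K2 + [H⁺]²/(K1K2)) = 1 / (1 + 10^+1.93 + 10^-0.22)
   = 1 / (1 + 85.114 + 0.60256) = 1/86.716 = 0.01153
[CO3²⁻] = α₂ × DIC = 0.01153 × 2.07 = 0.02387 mmol/L
Ksp = 10^(−8.19) = 6.457×10^-9
Ω = [Ca²⁺][CO3²⁻]/Ksp = (1.37×10^-3)(2.387×10^-5) / 6.457×10^-9 = 5.07

Ω = 5.07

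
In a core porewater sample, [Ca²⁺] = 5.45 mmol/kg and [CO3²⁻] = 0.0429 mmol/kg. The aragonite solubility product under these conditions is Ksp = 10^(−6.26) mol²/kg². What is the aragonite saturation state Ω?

Ω = 0.425

Ksp = 10^(−6.26) = 5.495×10^-7
Ω = [Ca²⁺][CO3²⁻]/Ksp = (5.45×10^-3)(0.0429×10^-3) / 5.495×10^-7 = 0.425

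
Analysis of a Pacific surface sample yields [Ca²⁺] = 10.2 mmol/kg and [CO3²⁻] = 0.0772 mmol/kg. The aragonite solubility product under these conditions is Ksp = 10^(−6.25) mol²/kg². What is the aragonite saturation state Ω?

Ksp = 10^(−6.25) = 5.623×10^-7
Ω = [Ca²⁺][CO3²⁻]/Ksp = (10.2×10^-3)(0.0772×10^-3) / 5.623×10^-7 = 1.40

Ω = 1.40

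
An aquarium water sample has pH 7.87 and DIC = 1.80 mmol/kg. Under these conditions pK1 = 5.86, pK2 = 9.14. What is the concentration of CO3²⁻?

α₂ = 1 / (1 + [H⁺]/K2 + [H⁺]²/(K1K2)) = 1 / (1 + 10^+1.27 + 10^-0.74)
   = 1 / (1 + 18.621 + 0.18197) = 1/19.803 = 0.05050
[CO3²⁻] = α₂ × DIC = 0.05050 × 1.80 = 0.0909 mmol/kg

[CO3²⁻] = 0.0909 mmol/kg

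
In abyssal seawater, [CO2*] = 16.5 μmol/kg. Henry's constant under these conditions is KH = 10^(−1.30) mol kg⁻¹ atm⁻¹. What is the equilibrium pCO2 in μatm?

pCO2 = 329 μatm

KH = 10^(−1.30) = 5.012×10^-2 mol kg⁻¹ atm⁻¹
pCO2 = [CO2*]/KH = 16.5×10^-6 / 5.012×10^-2 = 3.29×10^-4 atm = 329 μatm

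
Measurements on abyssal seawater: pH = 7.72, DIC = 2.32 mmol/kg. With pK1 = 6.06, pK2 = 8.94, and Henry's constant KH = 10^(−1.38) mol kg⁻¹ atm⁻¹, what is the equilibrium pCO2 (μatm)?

pCO2 = 1130 μatm

α₀ = 1 / (1 + K1/[H⁺] + K1K2/[H⁺]²) = 1 / (1 + 10^+1.66 + 10^+0.44)
   = 1 / (1 + 45.709 + 2.7542) = 1/49.463 = 0.02022
[CO2*] = α₀ × DIC = 0.02022 × 2.32 = 0.04690 mmol/kg
pCO2 = [CO2*]/KH = 4.690×10^-5 / 4.169×10^-2 = 1130 μatm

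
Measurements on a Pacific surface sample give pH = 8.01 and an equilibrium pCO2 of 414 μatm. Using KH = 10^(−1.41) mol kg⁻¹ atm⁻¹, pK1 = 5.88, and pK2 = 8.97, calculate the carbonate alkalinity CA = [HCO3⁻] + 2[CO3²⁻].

CA = 2.65 mmol/kg

[CO2*] = KH · pCO2 = 10^(−1.41) × 414×10^-6 = 1.611×10^-5 mol/kg
α₀ = 1/(1 + K1/[H⁺] + K1K2/[H⁺]²) = 1/(1 + 10^+2.13 + 10^+1.17) = 0.006636
DIC = [CO2*]/α₀ = 1.611×10^-5 / 0.006636 = 2.427 mmol/kg
CA = (α₁ + 2α₂)·DIC = (0.8952 + 2×0.09816) × 2.427 = 2.65 mmol/kg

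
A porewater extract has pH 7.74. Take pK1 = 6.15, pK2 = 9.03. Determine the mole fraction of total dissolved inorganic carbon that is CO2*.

α₀ = 0.0239

α₀ = 1 / (1 + K1/[H⁺] + K1K2/[H⁺]²) = 1 / (1 + 10^+1.59 + 10^+0.30)
   = 1 / (1 + 38.905 + 1.9953) = 1/41.900 = 0.02387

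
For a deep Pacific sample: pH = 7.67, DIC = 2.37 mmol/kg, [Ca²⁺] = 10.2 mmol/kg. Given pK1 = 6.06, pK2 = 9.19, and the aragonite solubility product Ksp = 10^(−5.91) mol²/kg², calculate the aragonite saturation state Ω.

α₂ = 1 / (1 + [H⁺]/K2 + [H⁺]²/(K1K2)) = 1 / (1 + 10^+1.52 + 10^-0.09)
   = 1 / (1 + 33.113 + 0.81283) = 1/34.926 = 0.02863
[CO3²⁻] = α₂ × DIC = 0.02863 × 2.37 = 0.06786 mmol/kg
Ksp = 10^(−5.91) = 1.230×10^-6
Ω = [Ca²⁺][CO3²⁻]/Ksp = (10.2×10^-3)(6.786×10^-5) / 1.230×10^-6 = 0.563

Ω = 0.563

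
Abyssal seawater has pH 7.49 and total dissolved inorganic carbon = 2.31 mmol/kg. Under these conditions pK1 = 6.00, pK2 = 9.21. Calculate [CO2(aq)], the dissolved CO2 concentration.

[CO2*] = 0.0711 mmol/kg

α₀ = 1 / (1 + K1/[H⁺] + K1K2/[H⁺]²) = 1 / (1 + 10^+1.49 + 10^-0.23)
   = 1 / (1 + 30.903 + 0.58884) = 1/32.492 = 0.03078
[CO2*] = α₀ × DIC = 0.03078 × 2.31 = 0.0711 mmol/kg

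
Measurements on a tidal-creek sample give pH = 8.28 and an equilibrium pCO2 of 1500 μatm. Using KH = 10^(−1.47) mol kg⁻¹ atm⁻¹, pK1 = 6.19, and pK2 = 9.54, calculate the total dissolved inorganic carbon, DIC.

DIC = 6.65 mmol/kg

[CO2*] = KH · pCO2 = 10^(−1.47) × 1500×10^-6 = 5.083×10^-5 mol/kg
α₀ = 1/(1 + K1/[H⁺] + K1K2/[H⁺]²) = 1/(1 + 10^+2.09 + 10^+0.83) = 0.007646
DIC = [CO2*]/α₀ = 5.083×10^-5 / 0.007646 = 6.65 mmol/kg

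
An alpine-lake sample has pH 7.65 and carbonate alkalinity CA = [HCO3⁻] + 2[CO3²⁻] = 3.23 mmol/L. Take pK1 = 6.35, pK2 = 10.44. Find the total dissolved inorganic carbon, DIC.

CA = [HCO3⁻] + 2[CO3²⁻] = (α₁ + 2α₂)·DIC
At pH 7.65: [H⁺]/K1 = 10^-1.30 = 0.050119, K2/[H⁺] = 10^-2.79 = 0.0016218
α₁ = 1/(1 + 0.050119 + 0.0016218) = 1/1.0517 = 0.9508; α₂ = α₁·K2/[H⁺] = 0.001542
α₁ + 2α₂ = 0.9539
DIC = CA / (α₁ + 2α₂) = 3.23 / 0.9539 = 3.39 mmol/L

DIC = 3.39 mmol/L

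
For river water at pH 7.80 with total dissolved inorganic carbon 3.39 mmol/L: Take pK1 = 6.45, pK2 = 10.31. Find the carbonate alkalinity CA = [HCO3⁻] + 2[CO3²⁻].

CA = 3.26 mmol/L

CA = [HCO3⁻] + 2[CO3²⁻] = (α₁ + 2α₂)·DIC
At pH 7.80: [H⁺]/K1 = 10^-1.35 = 0.044668, K2/[H⁺] = 10^-2.51 = 0.0030903
α₁ = 1/(1 + 0.044668 + 0.0030903) = 1/1.0478 = 0.9544; α₂ = α₁·K2/[H⁺] = 0.002949
α₁ + 2α₂ = 0.9603
CA = 0.9603 × 3.39 = 3.26 mmol/L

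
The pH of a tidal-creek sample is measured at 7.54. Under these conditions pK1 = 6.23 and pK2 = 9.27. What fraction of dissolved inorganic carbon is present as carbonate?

α₂ = 0.0174

α₂ = 1 / (1 + [H⁺]/K2 + [H⁺]²/(K1K2)) = 1 / (1 + 10^+1.73 + 10^+0.42)
   = 1 / (1 + 53.703 + 2.6303) = 1/57.333 = 0.01744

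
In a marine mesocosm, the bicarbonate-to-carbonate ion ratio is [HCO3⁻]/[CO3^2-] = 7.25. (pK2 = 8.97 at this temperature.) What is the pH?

From K2 = [H⁺][CO3^2-]/[HCO3⁻]:  pH = pK2 − log₁₀([HCO3⁻]/[CO3^2-])
log₁₀(7.25) = +0.860
pH = 8.97 − (+0.860) = 8.11

pH = 8.11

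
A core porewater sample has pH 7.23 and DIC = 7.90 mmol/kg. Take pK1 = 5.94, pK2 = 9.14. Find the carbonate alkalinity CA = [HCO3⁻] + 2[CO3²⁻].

CA = 7.61 mmol/kg

CA = [HCO3⁻] + 2[CO3²⁻] = (α₁ + 2α₂)·DIC
At pH 7.23: [H⁺]/K1 = 10^-1.29 = 0.051286, K2/[H⁺] = 10^-1.91 = 0.012303
α₁ = 1/(1 + 0.051286 + 0.012303) = 1/1.0636 = 0.9402; α₂ = α₁·K2/[H⁺] = 0.01157
α₁ + 2α₂ = 0.9633
CA = 0.9633 × 7.90 = 7.61 mmol/kg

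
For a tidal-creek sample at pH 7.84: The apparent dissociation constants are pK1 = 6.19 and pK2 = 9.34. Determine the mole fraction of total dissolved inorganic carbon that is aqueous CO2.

α₀ = 1 / (1 + K1/[H⁺] + K1K2/[H⁺]²) = 1 / (1 + 10^+1.65 + 10^+0.15)
   = 1 / (1 + 44.668 + 1.4125) = 1/47.081 = 0.02124

α₀ = 0.0212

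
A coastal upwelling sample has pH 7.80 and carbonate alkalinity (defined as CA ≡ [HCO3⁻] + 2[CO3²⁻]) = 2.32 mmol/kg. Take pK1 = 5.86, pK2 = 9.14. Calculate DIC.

CA = [HCO3⁻] + 2[CO3²⁻] = (α₁ + 2α₂)·DIC
At pH 7.80: [H⁺]/K1 = 10^-1.94 = 0.011482, K2/[H⁺] = 10^-1.34 = 0.045709
α₁ = 1/(1 + 0.011482 + 0.045709) = 1/1.0572 = 0.9459; α₂ = α₁·K2/[H⁺] = 0.04324
α₁ + 2α₂ = 1.0324
DIC = CA / (α₁ + 2α₂) = 2.32 / 1.0324 = 2.25 mmol/kg

DIC = 2.25 mmol/kg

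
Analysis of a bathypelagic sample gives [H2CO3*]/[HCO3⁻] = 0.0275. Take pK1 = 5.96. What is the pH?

From K1 = [H⁺][HCO3⁻]/[H2CO3*]:  pH = pK1 − log₁₀([H2CO3*]/[HCO3⁻])
log₁₀(0.0275) = -1.561
pH = 5.96 − (-1.561) = 7.52

pH = 7.52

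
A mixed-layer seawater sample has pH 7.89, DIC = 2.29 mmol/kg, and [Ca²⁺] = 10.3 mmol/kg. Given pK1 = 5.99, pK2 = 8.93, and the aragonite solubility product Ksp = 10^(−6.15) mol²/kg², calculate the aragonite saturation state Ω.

α₂ = 1 / (1 + [H⁺]/K2 + [H⁺]²/(K1K2)) = 1 / (1 + 10^+1.04 + 10^-0.86)
   = 1 / (1 + 10.965 + 0.13804) = 1/12.103 = 0.08263
[CO3²⁻] = α₂ × DIC = 0.08263 × 2.29 = 0.1892 mmol/kg
Ksp = 10^(−6.15) = 7.079×10^-7
Ω = [Ca²⁺][CO3²⁻]/Ksp = (10.3×10^-3)(1.892×10^-4) / 7.079×10^-7 = 2.75

Ω = 2.75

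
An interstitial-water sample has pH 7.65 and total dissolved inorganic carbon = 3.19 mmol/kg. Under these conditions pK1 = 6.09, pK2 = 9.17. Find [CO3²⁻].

[CO3²⁻] = 0.0911 mmol/kg

α₂ = 1 / (1 + [H⁺]/K2 + [H⁺]²/(K1K2)) = 1 / (1 + 10^+1.52 + 10^-0.04)
   = 1 / (1 + 33.113 + 0.91201) = 1/35.025 = 0.02855
[CO3²⁻] = α₂ × DIC = 0.02855 × 3.19 = 0.0911 mmol/kg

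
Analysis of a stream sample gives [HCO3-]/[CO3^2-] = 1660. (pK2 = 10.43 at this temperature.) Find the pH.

From K2 = [H⁺][CO3^2-]/[HCO3-]:  pH = pK2 − log₁₀([HCO3-]/[CO3^2-])
log₁₀(1660) = +3.220
pH = 10.43 − (+3.220) = 7.21

pH = 7.21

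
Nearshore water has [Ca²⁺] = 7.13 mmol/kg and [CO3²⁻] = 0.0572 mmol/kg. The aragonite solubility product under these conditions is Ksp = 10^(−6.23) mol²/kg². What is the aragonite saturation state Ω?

Ω = 0.693

Ksp = 10^(−6.23) = 5.888×10^-7
Ω = [Ca²⁺][CO3²⁻]/Ksp = (7.13×10^-3)(0.0572×10^-3) / 5.888×10^-7 = 0.693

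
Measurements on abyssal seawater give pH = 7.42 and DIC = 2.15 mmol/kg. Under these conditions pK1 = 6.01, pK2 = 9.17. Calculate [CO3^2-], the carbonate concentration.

α₂ = 1 / (1 + [H⁺]/K2 + [H⁺]²/(K1K2)) = 1 / (1 + 10^+1.75 + 10^+0.34)
   = 1 / (1 + 56.234 + 2.1878) = 1/59.422 = 0.01683
[CO3²⁻] = α₂ × DIC = 0.01683 × 2.15 = 0.0362 mmol/kg

[CO3²⁻] = 0.0362 mmol/kg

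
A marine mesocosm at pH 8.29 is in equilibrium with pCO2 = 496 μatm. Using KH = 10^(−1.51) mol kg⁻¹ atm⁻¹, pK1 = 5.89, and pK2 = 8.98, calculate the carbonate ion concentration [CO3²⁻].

[CO3²⁻] = 0.786 mmol/kg

[CO2*] = KH · pCO2 = 10^(−1.51) × 496×10^-6 = 1.533×10^-5 mol/kg
α₀ = 1/(1 + K1/[H⁺] + K1K2/[H⁺]²) = 1/(1 + 10^+2.40 + 10^+1.71) = 0.003295
DIC = [CO2*]/α₀ = 1.533×10^-5 / 0.003295 = 4.652 mmol/kg
[CO3²⁻] = α₂·DIC; α₂ = 0.1690, so [CO3²⁻] = 0.1690 × 4.652 = 0.786 mmol/kg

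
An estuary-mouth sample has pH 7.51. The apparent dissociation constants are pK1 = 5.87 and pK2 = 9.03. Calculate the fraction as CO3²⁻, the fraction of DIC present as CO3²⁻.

α₂ = 1 / (1 + [H⁺]/K2 + [H⁺]²/(K1K2)) = 1 / (1 + 10^+1.52 + 10^-0.12)
   = 1 / (1 + 33.113 + 0.75858) = 1/34.872 = 0.02868

α₂ = 0.0287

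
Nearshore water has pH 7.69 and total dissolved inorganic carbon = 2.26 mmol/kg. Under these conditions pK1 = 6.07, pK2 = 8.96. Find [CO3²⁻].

[CO3²⁻] = 0.113 mmol/kg

α₂ = 1 / (1 + [H⁺]/K2 + [H⁺]²/(K1K2)) = 1 / (1 + 10^+1.27 + 10^-0.35)
   = 1 / (1 + 18.621 + 0.44668) = 1/20.068 = 0.04983
[CO3²⁻] = α₂ × DIC = 0.04983 × 2.26 = 0.113 mmol/kg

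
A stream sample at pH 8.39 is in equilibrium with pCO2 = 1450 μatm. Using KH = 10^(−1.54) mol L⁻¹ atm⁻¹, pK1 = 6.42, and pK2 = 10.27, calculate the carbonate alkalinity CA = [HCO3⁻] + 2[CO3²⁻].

CA = 4.01 mmol/L

[CO2*] = KH · pCO2 = 10^(−1.54) × 1450×10^-6 = 4.182×10^-5 mol/L
α₀ = 1/(1 + K1/[H⁺] + K1K2/[H⁺]²) = 1/(1 + 10^+1.97 + 10^+0.09) = 0.01047
DIC = [CO2*]/α₀ = 4.182×10^-5 / 0.01047 = 3.996 mmol/L
CA = (α₁ + 2α₂)·DIC = (0.9767 + 2×0.01287) × 3.996 = 4.01 mmol/L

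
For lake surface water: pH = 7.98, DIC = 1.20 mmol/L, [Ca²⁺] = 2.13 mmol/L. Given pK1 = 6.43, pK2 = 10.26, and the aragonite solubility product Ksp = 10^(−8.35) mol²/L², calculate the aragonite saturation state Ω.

α₂ = 1 / (1 + [H⁺]/K2 + [H⁺]²/(K1K2)) = 1 / (1 + 10^+2.28 + 10^+0.73)
   = 1 / (1 + 190.55 + 5.3703) = 1/196.92 = 0.005078
[CO3²⁻] = α₂ × DIC = 0.005078 × 1.20 = 0.006094 mmol/L = 6.094 μmol/L
Ksp = 10^(−8.35) = 4.467×10^-9
Ω = [Ca²⁺][CO3²⁻]/Ksp = (2.13×10^-3)(6.094×10^-6) / 4.467×10^-9 = 2.91

Ω = 2.91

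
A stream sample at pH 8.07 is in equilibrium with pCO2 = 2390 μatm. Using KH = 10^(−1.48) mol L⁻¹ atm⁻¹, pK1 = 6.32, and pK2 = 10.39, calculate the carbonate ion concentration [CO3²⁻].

[CO2*] = KH · pCO2 = 10^(−1.48) × 2390×10^-6 = 7.914×10^-5 mol/L
α₀ = 1/(1 + K1/[H⁺] + K1K2/[H⁺]²) = 1/(1 + 10^+1.75 + 10^-0.57) = 0.01739
DIC = [CO2*]/α₀ = 7.914×10^-5 / 0.01739 = 4.551 mmol/L
[CO3²⁻] = α₂·DIC; α₂ = 0.004681, so [CO3²⁻] = 0.004681 × 4.551 = 0.0213 mmol/L

[CO3²⁻] = 0.0213 mmol/L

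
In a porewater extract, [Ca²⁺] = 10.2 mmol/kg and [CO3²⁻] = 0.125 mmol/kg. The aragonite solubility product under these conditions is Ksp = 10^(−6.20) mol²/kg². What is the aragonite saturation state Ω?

Ω = 2.02

Ksp = 10^(−6.20) = 6.310×10^-7
Ω = [Ca²⁺][CO3²⁻]/Ksp = (10.2×10^-3)(0.125×10^-3) / 6.310×10^-7 = 2.02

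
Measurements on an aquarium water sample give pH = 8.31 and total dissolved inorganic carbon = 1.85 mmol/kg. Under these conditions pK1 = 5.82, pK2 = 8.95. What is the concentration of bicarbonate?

α₁ = 1 / (1 + [H⁺]/K1 + K2/[H⁺]) = 1 / (1 + 10^-2.49 + 10^-0.64)
   = 1 / (1 + 0.0032359 + 0.22909) = 1/1.2323 = 0.8115
[HCO3⁻] = α₁ × DIC = 0.8115 × 1.85 = 1.50 mmol/kg

[HCO3⁻] = 1.50 mmol/kg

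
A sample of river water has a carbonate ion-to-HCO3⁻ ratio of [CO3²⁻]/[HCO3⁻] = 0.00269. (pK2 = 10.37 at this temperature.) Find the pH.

From K2 = [H⁺][CO3²⁻]/[HCO3⁻]:  pH = pK2 + log₁₀([CO3²⁻]/[HCO3⁻])
log₁₀(0.00269) = -2.570
pH = 10.37 + (-2.570) = 7.80

pH = 7.80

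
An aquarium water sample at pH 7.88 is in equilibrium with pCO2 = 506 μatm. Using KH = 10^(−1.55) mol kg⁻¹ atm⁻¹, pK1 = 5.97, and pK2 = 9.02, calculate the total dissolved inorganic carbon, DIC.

DIC = 1.26 mmol/kg

[CO2*] = KH · pCO2 = 10^(−1.55) × 506×10^-6 = 1.426×10^-5 mol/kg
α₀ = 1/(1 + K1/[H⁺] + K1K2/[H⁺]²) = 1/(1 + 10^+1.91 + 10^+0.77) = 0.01134
DIC = [CO2*]/α₀ = 1.426×10^-5 / 0.01134 = 1.26 mmol/kg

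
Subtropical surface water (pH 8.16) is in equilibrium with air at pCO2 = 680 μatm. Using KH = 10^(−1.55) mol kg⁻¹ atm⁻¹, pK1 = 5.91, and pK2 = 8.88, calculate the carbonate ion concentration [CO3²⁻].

[CO3²⁻] = 0.649 mmol/kg

[CO2*] = KH · pCO2 = 10^(−1.55) × 680×10^-6 = 1.917×10^-5 mol/kg
α₀ = 1/(1 + K1/[H⁺] + K1K2/[H⁺]²) = 1/(1 + 10^+2.25 + 10^+1.53) = 0.004701
DIC = [CO2*]/α₀ = 1.917×10^-5 / 0.004701 = 4.077 mmol/kg
[CO3²⁻] = α₂·DIC; α₂ = 0.1593, so [CO3²⁻] = 0.1593 × 4.077 = 0.649 mmol/kg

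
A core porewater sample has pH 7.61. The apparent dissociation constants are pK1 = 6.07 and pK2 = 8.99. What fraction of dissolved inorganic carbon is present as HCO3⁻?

α₁ = 0.934

α₁ = 1 / (1 + [H⁺]/K1 + K2/[H⁺]) = 1 / (1 + 10^-1.54 + 10^-1.38)
   = 1 / (1 + 0.028840 + 0.041687) = 1/1.0705 = 0.9341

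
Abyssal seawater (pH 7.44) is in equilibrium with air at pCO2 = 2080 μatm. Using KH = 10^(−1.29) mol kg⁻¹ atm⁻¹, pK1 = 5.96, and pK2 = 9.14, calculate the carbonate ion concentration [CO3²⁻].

[CO2*] = KH · pCO2 = 10^(−1.29) × 2080×10^-6 = 1.067×10^-4 mol/kg
α₀ = 1/(1 + K1/[H⁺] + K1K2/[H⁺]²) = 1/(1 + 10^+1.48 + 10^-0.22) = 0.03144
DIC = [CO2*]/α₀ = 1.067×10^-4 / 0.03144 = 3.392 mmol/kg
[CO3²⁻] = α₂·DIC; α₂ = 0.01895, so [CO3²⁻] = 0.01895 × 3.392 = 0.0643 mmol/kg

[CO3²⁻] = 0.0643 mmol/kg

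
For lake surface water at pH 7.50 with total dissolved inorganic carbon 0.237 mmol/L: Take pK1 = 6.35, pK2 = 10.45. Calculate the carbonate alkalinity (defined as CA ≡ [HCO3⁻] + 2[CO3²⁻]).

CA = [HCO3⁻] + 2[CO3²⁻] = (α₁ + 2α₂)·DIC
At pH 7.50: [H⁺]/K1 = 10^-1.15 = 0.070795, K2/[H⁺] = 10^-2.95 = 0.0011220
α₁ = 1/(1 + 0.070795 + 0.0011220) = 1/1.0719 = 0.9329; α₂ = α₁·K2/[H⁺] = 0.001047
α₁ + 2α₂ = 0.9350
CA = 0.9350 × 0.237 = 0.222 mmol/L

CA = 0.222 mmol/L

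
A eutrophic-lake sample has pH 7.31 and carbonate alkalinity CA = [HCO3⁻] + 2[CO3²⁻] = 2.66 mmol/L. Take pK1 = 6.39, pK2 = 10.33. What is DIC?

CA = [HCO3⁻] + 2[CO3²⁻] = (α₁ + 2α₂)·DIC
At pH 7.31: [H⁺]/K1 = 10^-0.92 = 0.12023, K2/[H⁺] = 10^-3.02 = 0.00095499
α₁ = 1/(1 + 0.12023 + 0.00095499) = 1/1.1212 = 0.8919; α₂ = α₁·K2/[H⁺] = 0.0008518
α₁ + 2α₂ = 0.8936
DIC = CA / (α₁ + 2α₂) = 2.66 / 0.8936 = 2.98 mmol/L

DIC = 2.98 mmol/L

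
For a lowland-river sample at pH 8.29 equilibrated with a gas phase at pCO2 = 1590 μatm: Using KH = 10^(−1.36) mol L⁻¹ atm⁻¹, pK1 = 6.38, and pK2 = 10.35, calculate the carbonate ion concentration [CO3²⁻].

[CO2*] = KH · pCO2 = 10^(−1.36) × 1590×10^-6 = 6.941×10^-5 mol/L
α₀ = 1/(1 + K1/[H⁺] + K1K2/[H⁺]²) = 1/(1 + 10^+1.91 + 10^-0.15) = 0.01205
DIC = [CO2*]/α₀ = 6.941×10^-5 / 0.01205 = 5.760 mmol/L
[CO3²⁻] = α₂·DIC; α₂ = 0.008530, so [CO3²⁻] = 0.008530 × 5.760 = 0.0491 mmol/L

[CO3²⁻] = 0.0491 mmol/L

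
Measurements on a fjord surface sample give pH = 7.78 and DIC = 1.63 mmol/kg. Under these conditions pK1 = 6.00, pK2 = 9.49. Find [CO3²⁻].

α₂ = 1 / (1 + [H⁺]/K2 + [H⁺]²/(K1K2)) = 1 / (1 + 10^+1.71 + 10^-0.07)
   = 1 / (1 + 51.286 + 0.85114) = 1/53.137 = 0.01882
[CO3²⁻] = α₂ × DIC = 0.01882 × 1.63 = 0.0307 mmol/kg

[CO3²⁻] = 0.0307 mmol/kg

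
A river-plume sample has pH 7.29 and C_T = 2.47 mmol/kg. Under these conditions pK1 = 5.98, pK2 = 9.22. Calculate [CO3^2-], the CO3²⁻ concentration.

[CO3²⁻] = 0.0274 mmol/kg

α₂ = 1 / (1 + [H⁺]/K2 + [H⁺]²/(K1K2)) = 1 / (1 + 10^+1.93 + 10^+0.62)
   = 1 / (1 + 85.114 + 4.1687) = 1/90.282 = 0.01108
[CO3²⁻] = α₂ × DIC = 0.01108 × 2.47 = 0.0274 mmol/kg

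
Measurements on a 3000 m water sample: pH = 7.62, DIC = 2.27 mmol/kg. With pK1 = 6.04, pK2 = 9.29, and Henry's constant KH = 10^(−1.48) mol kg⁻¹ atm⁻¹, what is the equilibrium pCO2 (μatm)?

pCO2 = 1720 μatm

α₀ = 1 / (1 + K1/[H⁺] + K1K2/[H⁺]²) = 1 / (1 + 10^+1.58 + 10^-0.09)
   = 1 / (1 + 38.019 + 0.81283) = 1/39.832 = 0.02511
[CO2*] = α₀ × DIC = 0.02511 × 2.27 = 0.05699 mmol/kg
pCO2 = [CO2*]/KH = 5.699×10^-5 / 3.311×10^-2 = 1720 μatm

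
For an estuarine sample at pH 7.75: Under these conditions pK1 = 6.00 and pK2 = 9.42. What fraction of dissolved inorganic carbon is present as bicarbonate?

α₁ = 1 / (1 + [H⁺]/K1 + K2/[H⁺]) = 1 / (1 + 10^-1.75 + 10^-1.67)
   = 1 / (1 + 0.017783 + 0.021380) = 1/1.0392 = 0.9623

α₁ = 0.962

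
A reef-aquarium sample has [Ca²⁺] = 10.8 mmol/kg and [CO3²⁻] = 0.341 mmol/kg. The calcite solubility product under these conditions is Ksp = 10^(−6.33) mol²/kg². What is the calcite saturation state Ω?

Ω = 7.87

Ksp = 10^(−6.33) = 4.677×10^-7
Ω = [Ca²⁺][CO3²⁻]/Ksp = (10.8×10^-3)(0.341×10^-3) / 4.677×10^-7 = 7.87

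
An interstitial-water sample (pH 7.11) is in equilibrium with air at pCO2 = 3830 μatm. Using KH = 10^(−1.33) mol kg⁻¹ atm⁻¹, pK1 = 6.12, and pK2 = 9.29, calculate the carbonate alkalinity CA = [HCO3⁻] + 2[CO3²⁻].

[CO2*] = KH · pCO2 = 10^(−1.33) × 3830×10^-6 = 1.791×10^-4 mol/kg
α₀ = 1/(1 + K1/[H⁺] + K1K2/[H⁺]²) = 1/(1 + 10^+0.99 + 10^-1.19) = 0.09228
DIC = [CO2*]/α₀ = 1.791×10^-4 / 0.09228 = 1.941 mmol/kg
CA = (α₁ + 2α₂)·DIC = (0.9018 + 2×0.005958) × 1.941 = 1.77 mmol/kg

CA = 1.77 mmol/kg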